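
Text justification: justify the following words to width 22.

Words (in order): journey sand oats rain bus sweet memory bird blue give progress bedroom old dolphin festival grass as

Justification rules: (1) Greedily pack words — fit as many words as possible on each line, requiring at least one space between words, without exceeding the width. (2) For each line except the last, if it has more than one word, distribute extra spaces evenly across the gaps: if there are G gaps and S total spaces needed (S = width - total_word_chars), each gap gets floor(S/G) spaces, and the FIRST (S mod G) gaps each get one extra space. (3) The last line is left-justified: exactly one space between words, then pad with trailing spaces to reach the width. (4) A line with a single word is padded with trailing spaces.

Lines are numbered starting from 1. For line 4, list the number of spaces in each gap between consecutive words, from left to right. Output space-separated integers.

Line 1: ['journey', 'sand', 'oats', 'rain'] (min_width=22, slack=0)
Line 2: ['bus', 'sweet', 'memory', 'bird'] (min_width=21, slack=1)
Line 3: ['blue', 'give', 'progress'] (min_width=18, slack=4)
Line 4: ['bedroom', 'old', 'dolphin'] (min_width=19, slack=3)
Line 5: ['festival', 'grass', 'as'] (min_width=17, slack=5)

Answer: 3 2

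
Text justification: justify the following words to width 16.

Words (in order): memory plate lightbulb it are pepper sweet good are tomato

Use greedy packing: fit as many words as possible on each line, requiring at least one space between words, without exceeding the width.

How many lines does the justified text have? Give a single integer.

Line 1: ['memory', 'plate'] (min_width=12, slack=4)
Line 2: ['lightbulb', 'it', 'are'] (min_width=16, slack=0)
Line 3: ['pepper', 'sweet'] (min_width=12, slack=4)
Line 4: ['good', 'are', 'tomato'] (min_width=15, slack=1)
Total lines: 4

Answer: 4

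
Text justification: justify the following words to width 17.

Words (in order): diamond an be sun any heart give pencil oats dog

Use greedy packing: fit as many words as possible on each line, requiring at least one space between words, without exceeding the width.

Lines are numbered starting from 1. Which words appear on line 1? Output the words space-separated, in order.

Line 1: ['diamond', 'an', 'be', 'sun'] (min_width=17, slack=0)
Line 2: ['any', 'heart', 'give'] (min_width=14, slack=3)
Line 3: ['pencil', 'oats', 'dog'] (min_width=15, slack=2)

Answer: diamond an be sun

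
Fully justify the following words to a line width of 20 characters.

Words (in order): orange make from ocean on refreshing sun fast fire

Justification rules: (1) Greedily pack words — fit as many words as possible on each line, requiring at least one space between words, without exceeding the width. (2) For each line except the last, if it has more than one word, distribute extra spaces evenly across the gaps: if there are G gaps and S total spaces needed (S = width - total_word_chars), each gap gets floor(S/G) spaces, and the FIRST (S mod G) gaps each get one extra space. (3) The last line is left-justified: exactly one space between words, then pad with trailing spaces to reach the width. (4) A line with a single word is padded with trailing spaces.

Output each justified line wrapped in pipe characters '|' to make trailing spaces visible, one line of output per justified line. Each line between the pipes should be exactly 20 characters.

Answer: |orange   make   from|
|ocean  on refreshing|
|sun fast fire       |

Derivation:
Line 1: ['orange', 'make', 'from'] (min_width=16, slack=4)
Line 2: ['ocean', 'on', 'refreshing'] (min_width=19, slack=1)
Line 3: ['sun', 'fast', 'fire'] (min_width=13, slack=7)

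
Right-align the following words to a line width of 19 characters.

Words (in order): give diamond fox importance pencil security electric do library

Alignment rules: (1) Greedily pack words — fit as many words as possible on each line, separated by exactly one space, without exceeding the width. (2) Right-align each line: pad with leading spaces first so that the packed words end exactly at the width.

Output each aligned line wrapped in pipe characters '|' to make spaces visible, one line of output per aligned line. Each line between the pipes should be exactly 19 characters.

Answer: |   give diamond fox|
|  importance pencil|
|  security electric|
|         do library|

Derivation:
Line 1: ['give', 'diamond', 'fox'] (min_width=16, slack=3)
Line 2: ['importance', 'pencil'] (min_width=17, slack=2)
Line 3: ['security', 'electric'] (min_width=17, slack=2)
Line 4: ['do', 'library'] (min_width=10, slack=9)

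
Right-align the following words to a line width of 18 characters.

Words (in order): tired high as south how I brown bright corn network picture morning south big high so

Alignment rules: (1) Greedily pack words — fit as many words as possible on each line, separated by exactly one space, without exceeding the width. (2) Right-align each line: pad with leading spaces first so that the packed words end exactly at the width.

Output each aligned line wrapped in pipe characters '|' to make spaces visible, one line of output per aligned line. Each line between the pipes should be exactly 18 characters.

Line 1: ['tired', 'high', 'as'] (min_width=13, slack=5)
Line 2: ['south', 'how', 'I', 'brown'] (min_width=17, slack=1)
Line 3: ['bright', 'corn'] (min_width=11, slack=7)
Line 4: ['network', 'picture'] (min_width=15, slack=3)
Line 5: ['morning', 'south', 'big'] (min_width=17, slack=1)
Line 6: ['high', 'so'] (min_width=7, slack=11)

Answer: |     tired high as|
| south how I brown|
|       bright corn|
|   network picture|
| morning south big|
|           high so|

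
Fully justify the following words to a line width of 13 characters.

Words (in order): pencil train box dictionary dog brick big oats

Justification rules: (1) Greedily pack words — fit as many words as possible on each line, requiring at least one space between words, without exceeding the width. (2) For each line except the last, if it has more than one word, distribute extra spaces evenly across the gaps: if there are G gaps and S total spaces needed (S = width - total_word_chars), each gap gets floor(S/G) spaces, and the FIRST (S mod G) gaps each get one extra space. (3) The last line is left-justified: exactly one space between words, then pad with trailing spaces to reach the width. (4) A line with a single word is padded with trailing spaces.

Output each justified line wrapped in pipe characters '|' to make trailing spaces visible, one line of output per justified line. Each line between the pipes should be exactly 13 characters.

Line 1: ['pencil', 'train'] (min_width=12, slack=1)
Line 2: ['box'] (min_width=3, slack=10)
Line 3: ['dictionary'] (min_width=10, slack=3)
Line 4: ['dog', 'brick', 'big'] (min_width=13, slack=0)
Line 5: ['oats'] (min_width=4, slack=9)

Answer: |pencil  train|
|box          |
|dictionary   |
|dog brick big|
|oats         |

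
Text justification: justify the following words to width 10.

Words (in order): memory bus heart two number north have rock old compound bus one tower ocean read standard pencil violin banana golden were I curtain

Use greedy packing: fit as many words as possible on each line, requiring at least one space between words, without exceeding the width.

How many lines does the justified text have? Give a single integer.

Answer: 16

Derivation:
Line 1: ['memory', 'bus'] (min_width=10, slack=0)
Line 2: ['heart', 'two'] (min_width=9, slack=1)
Line 3: ['number'] (min_width=6, slack=4)
Line 4: ['north', 'have'] (min_width=10, slack=0)
Line 5: ['rock', 'old'] (min_width=8, slack=2)
Line 6: ['compound'] (min_width=8, slack=2)
Line 7: ['bus', 'one'] (min_width=7, slack=3)
Line 8: ['tower'] (min_width=5, slack=5)
Line 9: ['ocean', 'read'] (min_width=10, slack=0)
Line 10: ['standard'] (min_width=8, slack=2)
Line 11: ['pencil'] (min_width=6, slack=4)
Line 12: ['violin'] (min_width=6, slack=4)
Line 13: ['banana'] (min_width=6, slack=4)
Line 14: ['golden'] (min_width=6, slack=4)
Line 15: ['were', 'I'] (min_width=6, slack=4)
Line 16: ['curtain'] (min_width=7, slack=3)
Total lines: 16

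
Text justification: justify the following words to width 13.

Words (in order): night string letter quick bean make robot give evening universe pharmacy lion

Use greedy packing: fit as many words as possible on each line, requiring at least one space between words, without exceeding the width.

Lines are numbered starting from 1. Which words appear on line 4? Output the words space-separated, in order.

Answer: robot give

Derivation:
Line 1: ['night', 'string'] (min_width=12, slack=1)
Line 2: ['letter', 'quick'] (min_width=12, slack=1)
Line 3: ['bean', 'make'] (min_width=9, slack=4)
Line 4: ['robot', 'give'] (min_width=10, slack=3)
Line 5: ['evening'] (min_width=7, slack=6)
Line 6: ['universe'] (min_width=8, slack=5)
Line 7: ['pharmacy', 'lion'] (min_width=13, slack=0)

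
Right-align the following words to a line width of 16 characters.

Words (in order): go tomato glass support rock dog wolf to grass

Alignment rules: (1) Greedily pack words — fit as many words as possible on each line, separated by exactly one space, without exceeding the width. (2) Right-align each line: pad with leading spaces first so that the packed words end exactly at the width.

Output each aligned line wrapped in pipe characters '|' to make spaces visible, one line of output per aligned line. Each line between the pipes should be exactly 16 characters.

Answer: | go tomato glass|
|support rock dog|
|   wolf to grass|

Derivation:
Line 1: ['go', 'tomato', 'glass'] (min_width=15, slack=1)
Line 2: ['support', 'rock', 'dog'] (min_width=16, slack=0)
Line 3: ['wolf', 'to', 'grass'] (min_width=13, slack=3)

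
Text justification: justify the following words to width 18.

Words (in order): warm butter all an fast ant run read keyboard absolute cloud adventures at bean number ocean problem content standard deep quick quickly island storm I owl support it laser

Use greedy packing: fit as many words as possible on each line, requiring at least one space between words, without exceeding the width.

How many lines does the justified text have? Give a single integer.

Answer: 10

Derivation:
Line 1: ['warm', 'butter', 'all', 'an'] (min_width=18, slack=0)
Line 2: ['fast', 'ant', 'run', 'read'] (min_width=17, slack=1)
Line 3: ['keyboard', 'absolute'] (min_width=17, slack=1)
Line 4: ['cloud', 'adventures'] (min_width=16, slack=2)
Line 5: ['at', 'bean', 'number'] (min_width=14, slack=4)
Line 6: ['ocean', 'problem'] (min_width=13, slack=5)
Line 7: ['content', 'standard'] (min_width=16, slack=2)
Line 8: ['deep', 'quick', 'quickly'] (min_width=18, slack=0)
Line 9: ['island', 'storm', 'I', 'owl'] (min_width=18, slack=0)
Line 10: ['support', 'it', 'laser'] (min_width=16, slack=2)
Total lines: 10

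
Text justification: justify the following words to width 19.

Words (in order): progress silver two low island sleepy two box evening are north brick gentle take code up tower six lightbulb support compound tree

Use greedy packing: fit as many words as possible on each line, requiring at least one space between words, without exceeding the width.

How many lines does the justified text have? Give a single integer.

Answer: 8

Derivation:
Line 1: ['progress', 'silver', 'two'] (min_width=19, slack=0)
Line 2: ['low', 'island', 'sleepy'] (min_width=17, slack=2)
Line 3: ['two', 'box', 'evening', 'are'] (min_width=19, slack=0)
Line 4: ['north', 'brick', 'gentle'] (min_width=18, slack=1)
Line 5: ['take', 'code', 'up', 'tower'] (min_width=18, slack=1)
Line 6: ['six', 'lightbulb'] (min_width=13, slack=6)
Line 7: ['support', 'compound'] (min_width=16, slack=3)
Line 8: ['tree'] (min_width=4, slack=15)
Total lines: 8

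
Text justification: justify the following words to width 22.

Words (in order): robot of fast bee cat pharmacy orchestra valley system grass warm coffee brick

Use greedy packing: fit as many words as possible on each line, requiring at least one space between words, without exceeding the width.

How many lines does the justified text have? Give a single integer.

Line 1: ['robot', 'of', 'fast', 'bee', 'cat'] (min_width=21, slack=1)
Line 2: ['pharmacy', 'orchestra'] (min_width=18, slack=4)
Line 3: ['valley', 'system', 'grass'] (min_width=19, slack=3)
Line 4: ['warm', 'coffee', 'brick'] (min_width=17, slack=5)
Total lines: 4

Answer: 4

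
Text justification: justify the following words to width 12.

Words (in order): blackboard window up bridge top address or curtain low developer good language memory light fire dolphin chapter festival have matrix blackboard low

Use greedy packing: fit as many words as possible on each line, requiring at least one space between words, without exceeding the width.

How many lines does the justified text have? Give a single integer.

Answer: 15

Derivation:
Line 1: ['blackboard'] (min_width=10, slack=2)
Line 2: ['window', 'up'] (min_width=9, slack=3)
Line 3: ['bridge', 'top'] (min_width=10, slack=2)
Line 4: ['address', 'or'] (min_width=10, slack=2)
Line 5: ['curtain', 'low'] (min_width=11, slack=1)
Line 6: ['developer'] (min_width=9, slack=3)
Line 7: ['good'] (min_width=4, slack=8)
Line 8: ['language'] (min_width=8, slack=4)
Line 9: ['memory', 'light'] (min_width=12, slack=0)
Line 10: ['fire', 'dolphin'] (min_width=12, slack=0)
Line 11: ['chapter'] (min_width=7, slack=5)
Line 12: ['festival'] (min_width=8, slack=4)
Line 13: ['have', 'matrix'] (min_width=11, slack=1)
Line 14: ['blackboard'] (min_width=10, slack=2)
Line 15: ['low'] (min_width=3, slack=9)
Total lines: 15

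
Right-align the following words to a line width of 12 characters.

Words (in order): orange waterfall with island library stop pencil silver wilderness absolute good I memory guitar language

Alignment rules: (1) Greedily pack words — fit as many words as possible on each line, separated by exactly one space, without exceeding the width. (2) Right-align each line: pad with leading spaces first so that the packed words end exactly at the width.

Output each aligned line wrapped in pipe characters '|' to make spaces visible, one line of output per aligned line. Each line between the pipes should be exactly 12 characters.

Line 1: ['orange'] (min_width=6, slack=6)
Line 2: ['waterfall'] (min_width=9, slack=3)
Line 3: ['with', 'island'] (min_width=11, slack=1)
Line 4: ['library', 'stop'] (min_width=12, slack=0)
Line 5: ['pencil'] (min_width=6, slack=6)
Line 6: ['silver'] (min_width=6, slack=6)
Line 7: ['wilderness'] (min_width=10, slack=2)
Line 8: ['absolute'] (min_width=8, slack=4)
Line 9: ['good', 'I'] (min_width=6, slack=6)
Line 10: ['memory'] (min_width=6, slack=6)
Line 11: ['guitar'] (min_width=6, slack=6)
Line 12: ['language'] (min_width=8, slack=4)

Answer: |      orange|
|   waterfall|
| with island|
|library stop|
|      pencil|
|      silver|
|  wilderness|
|    absolute|
|      good I|
|      memory|
|      guitar|
|    language|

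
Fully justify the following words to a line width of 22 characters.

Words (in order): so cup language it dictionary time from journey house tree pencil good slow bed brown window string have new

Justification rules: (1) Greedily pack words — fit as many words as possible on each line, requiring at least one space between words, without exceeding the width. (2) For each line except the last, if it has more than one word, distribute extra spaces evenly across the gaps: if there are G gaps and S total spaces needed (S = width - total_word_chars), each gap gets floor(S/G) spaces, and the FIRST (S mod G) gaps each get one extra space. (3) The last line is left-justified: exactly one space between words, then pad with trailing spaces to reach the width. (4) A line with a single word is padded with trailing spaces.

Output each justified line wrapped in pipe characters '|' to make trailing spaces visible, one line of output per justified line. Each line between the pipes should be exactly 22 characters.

Line 1: ['so', 'cup', 'language', 'it'] (min_width=18, slack=4)
Line 2: ['dictionary', 'time', 'from'] (min_width=20, slack=2)
Line 3: ['journey', 'house', 'tree'] (min_width=18, slack=4)
Line 4: ['pencil', 'good', 'slow', 'bed'] (min_width=20, slack=2)
Line 5: ['brown', 'window', 'string'] (min_width=19, slack=3)
Line 6: ['have', 'new'] (min_width=8, slack=14)

Answer: |so   cup  language  it|
|dictionary  time  from|
|journey   house   tree|
|pencil  good  slow bed|
|brown   window  string|
|have new              |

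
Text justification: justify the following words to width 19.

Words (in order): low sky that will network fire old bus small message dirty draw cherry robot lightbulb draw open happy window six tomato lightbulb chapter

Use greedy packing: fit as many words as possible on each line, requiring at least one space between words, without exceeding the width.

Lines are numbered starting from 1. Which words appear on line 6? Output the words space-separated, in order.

Answer: draw open happy

Derivation:
Line 1: ['low', 'sky', 'that', 'will'] (min_width=17, slack=2)
Line 2: ['network', 'fire', 'old'] (min_width=16, slack=3)
Line 3: ['bus', 'small', 'message'] (min_width=17, slack=2)
Line 4: ['dirty', 'draw', 'cherry'] (min_width=17, slack=2)
Line 5: ['robot', 'lightbulb'] (min_width=15, slack=4)
Line 6: ['draw', 'open', 'happy'] (min_width=15, slack=4)
Line 7: ['window', 'six', 'tomato'] (min_width=17, slack=2)
Line 8: ['lightbulb', 'chapter'] (min_width=17, slack=2)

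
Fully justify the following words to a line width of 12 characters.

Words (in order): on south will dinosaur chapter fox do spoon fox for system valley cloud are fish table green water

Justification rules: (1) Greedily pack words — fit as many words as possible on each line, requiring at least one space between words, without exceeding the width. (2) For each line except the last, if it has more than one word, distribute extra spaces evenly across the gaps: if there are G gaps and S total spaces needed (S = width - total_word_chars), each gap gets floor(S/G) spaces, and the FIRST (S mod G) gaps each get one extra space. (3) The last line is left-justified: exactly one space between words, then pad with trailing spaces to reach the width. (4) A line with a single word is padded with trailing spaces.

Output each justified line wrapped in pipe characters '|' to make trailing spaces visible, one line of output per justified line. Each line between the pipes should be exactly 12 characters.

Line 1: ['on', 'south'] (min_width=8, slack=4)
Line 2: ['will'] (min_width=4, slack=8)
Line 3: ['dinosaur'] (min_width=8, slack=4)
Line 4: ['chapter', 'fox'] (min_width=11, slack=1)
Line 5: ['do', 'spoon', 'fox'] (min_width=12, slack=0)
Line 6: ['for', 'system'] (min_width=10, slack=2)
Line 7: ['valley', 'cloud'] (min_width=12, slack=0)
Line 8: ['are', 'fish'] (min_width=8, slack=4)
Line 9: ['table', 'green'] (min_width=11, slack=1)
Line 10: ['water'] (min_width=5, slack=7)

Answer: |on     south|
|will        |
|dinosaur    |
|chapter  fox|
|do spoon fox|
|for   system|
|valley cloud|
|are     fish|
|table  green|
|water       |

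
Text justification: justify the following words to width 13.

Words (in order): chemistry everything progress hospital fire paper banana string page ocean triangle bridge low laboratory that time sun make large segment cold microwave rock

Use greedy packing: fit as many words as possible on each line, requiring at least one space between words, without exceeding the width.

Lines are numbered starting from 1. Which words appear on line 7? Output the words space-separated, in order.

Answer: ocean

Derivation:
Line 1: ['chemistry'] (min_width=9, slack=4)
Line 2: ['everything'] (min_width=10, slack=3)
Line 3: ['progress'] (min_width=8, slack=5)
Line 4: ['hospital', 'fire'] (min_width=13, slack=0)
Line 5: ['paper', 'banana'] (min_width=12, slack=1)
Line 6: ['string', 'page'] (min_width=11, slack=2)
Line 7: ['ocean'] (min_width=5, slack=8)
Line 8: ['triangle'] (min_width=8, slack=5)
Line 9: ['bridge', 'low'] (min_width=10, slack=3)
Line 10: ['laboratory'] (min_width=10, slack=3)
Line 11: ['that', 'time', 'sun'] (min_width=13, slack=0)
Line 12: ['make', 'large'] (min_width=10, slack=3)
Line 13: ['segment', 'cold'] (min_width=12, slack=1)
Line 14: ['microwave'] (min_width=9, slack=4)
Line 15: ['rock'] (min_width=4, slack=9)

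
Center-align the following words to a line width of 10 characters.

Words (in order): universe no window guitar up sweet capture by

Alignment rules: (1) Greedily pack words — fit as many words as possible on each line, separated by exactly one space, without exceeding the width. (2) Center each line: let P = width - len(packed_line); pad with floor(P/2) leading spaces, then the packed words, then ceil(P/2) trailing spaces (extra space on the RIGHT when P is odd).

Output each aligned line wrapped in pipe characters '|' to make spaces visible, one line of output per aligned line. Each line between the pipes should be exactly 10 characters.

Answer: | universe |
|no window |
|guitar up |
|  sweet   |
|capture by|

Derivation:
Line 1: ['universe'] (min_width=8, slack=2)
Line 2: ['no', 'window'] (min_width=9, slack=1)
Line 3: ['guitar', 'up'] (min_width=9, slack=1)
Line 4: ['sweet'] (min_width=5, slack=5)
Line 5: ['capture', 'by'] (min_width=10, slack=0)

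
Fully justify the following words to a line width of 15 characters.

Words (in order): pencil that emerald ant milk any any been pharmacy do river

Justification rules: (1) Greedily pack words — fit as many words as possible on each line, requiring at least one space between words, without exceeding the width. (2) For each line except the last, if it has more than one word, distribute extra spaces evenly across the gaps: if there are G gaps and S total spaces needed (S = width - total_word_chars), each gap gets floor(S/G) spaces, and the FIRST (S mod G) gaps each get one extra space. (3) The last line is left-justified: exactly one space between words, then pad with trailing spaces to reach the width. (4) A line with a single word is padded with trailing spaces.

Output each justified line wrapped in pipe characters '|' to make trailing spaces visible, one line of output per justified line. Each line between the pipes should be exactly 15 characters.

Line 1: ['pencil', 'that'] (min_width=11, slack=4)
Line 2: ['emerald', 'ant'] (min_width=11, slack=4)
Line 3: ['milk', 'any', 'any'] (min_width=12, slack=3)
Line 4: ['been', 'pharmacy'] (min_width=13, slack=2)
Line 5: ['do', 'river'] (min_width=8, slack=7)

Answer: |pencil     that|
|emerald     ant|
|milk   any  any|
|been   pharmacy|
|do river       |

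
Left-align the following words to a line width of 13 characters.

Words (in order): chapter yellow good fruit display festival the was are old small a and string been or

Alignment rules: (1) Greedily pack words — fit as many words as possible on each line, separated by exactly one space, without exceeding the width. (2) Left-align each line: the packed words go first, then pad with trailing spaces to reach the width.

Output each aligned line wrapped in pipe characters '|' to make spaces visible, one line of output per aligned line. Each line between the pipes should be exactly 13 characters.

Answer: |chapter      |
|yellow good  |
|fruit display|
|festival the |
|was are old  |
|small a and  |
|string been  |
|or           |

Derivation:
Line 1: ['chapter'] (min_width=7, slack=6)
Line 2: ['yellow', 'good'] (min_width=11, slack=2)
Line 3: ['fruit', 'display'] (min_width=13, slack=0)
Line 4: ['festival', 'the'] (min_width=12, slack=1)
Line 5: ['was', 'are', 'old'] (min_width=11, slack=2)
Line 6: ['small', 'a', 'and'] (min_width=11, slack=2)
Line 7: ['string', 'been'] (min_width=11, slack=2)
Line 8: ['or'] (min_width=2, slack=11)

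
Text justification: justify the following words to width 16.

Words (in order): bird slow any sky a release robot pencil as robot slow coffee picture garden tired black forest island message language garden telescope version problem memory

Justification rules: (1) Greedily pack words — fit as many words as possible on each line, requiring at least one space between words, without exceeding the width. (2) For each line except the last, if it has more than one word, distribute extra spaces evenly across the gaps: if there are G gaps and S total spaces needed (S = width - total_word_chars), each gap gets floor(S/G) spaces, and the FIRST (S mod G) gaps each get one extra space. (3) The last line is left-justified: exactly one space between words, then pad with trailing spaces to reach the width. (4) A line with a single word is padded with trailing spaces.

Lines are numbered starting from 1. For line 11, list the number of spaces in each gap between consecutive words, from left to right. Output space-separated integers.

Line 1: ['bird', 'slow', 'any'] (min_width=13, slack=3)
Line 2: ['sky', 'a', 'release'] (min_width=13, slack=3)
Line 3: ['robot', 'pencil', 'as'] (min_width=15, slack=1)
Line 4: ['robot', 'slow'] (min_width=10, slack=6)
Line 5: ['coffee', 'picture'] (min_width=14, slack=2)
Line 6: ['garden', 'tired'] (min_width=12, slack=4)
Line 7: ['black', 'forest'] (min_width=12, slack=4)
Line 8: ['island', 'message'] (min_width=14, slack=2)
Line 9: ['language', 'garden'] (min_width=15, slack=1)
Line 10: ['telescope'] (min_width=9, slack=7)
Line 11: ['version', 'problem'] (min_width=15, slack=1)
Line 12: ['memory'] (min_width=6, slack=10)

Answer: 2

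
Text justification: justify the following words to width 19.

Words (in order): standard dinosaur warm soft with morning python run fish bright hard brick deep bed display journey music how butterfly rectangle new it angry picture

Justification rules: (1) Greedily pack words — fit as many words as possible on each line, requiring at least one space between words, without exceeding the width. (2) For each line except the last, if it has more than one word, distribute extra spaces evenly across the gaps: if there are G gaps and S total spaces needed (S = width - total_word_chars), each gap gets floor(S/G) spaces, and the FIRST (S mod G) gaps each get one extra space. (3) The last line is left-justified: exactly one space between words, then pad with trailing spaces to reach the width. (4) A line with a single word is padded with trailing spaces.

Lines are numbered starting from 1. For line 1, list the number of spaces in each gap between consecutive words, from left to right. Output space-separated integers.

Answer: 3

Derivation:
Line 1: ['standard', 'dinosaur'] (min_width=17, slack=2)
Line 2: ['warm', 'soft', 'with'] (min_width=14, slack=5)
Line 3: ['morning', 'python', 'run'] (min_width=18, slack=1)
Line 4: ['fish', 'bright', 'hard'] (min_width=16, slack=3)
Line 5: ['brick', 'deep', 'bed'] (min_width=14, slack=5)
Line 6: ['display', 'journey'] (min_width=15, slack=4)
Line 7: ['music', 'how', 'butterfly'] (min_width=19, slack=0)
Line 8: ['rectangle', 'new', 'it'] (min_width=16, slack=3)
Line 9: ['angry', 'picture'] (min_width=13, slack=6)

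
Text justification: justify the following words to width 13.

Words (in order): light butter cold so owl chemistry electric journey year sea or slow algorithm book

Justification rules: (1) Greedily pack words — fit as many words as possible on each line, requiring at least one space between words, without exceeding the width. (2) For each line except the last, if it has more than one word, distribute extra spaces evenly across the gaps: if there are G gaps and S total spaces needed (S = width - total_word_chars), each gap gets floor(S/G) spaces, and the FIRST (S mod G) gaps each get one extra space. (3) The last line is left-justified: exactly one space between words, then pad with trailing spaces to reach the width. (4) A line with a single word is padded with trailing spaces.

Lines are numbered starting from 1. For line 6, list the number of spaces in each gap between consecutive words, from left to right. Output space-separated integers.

Answer: 2 2

Derivation:
Line 1: ['light', 'butter'] (min_width=12, slack=1)
Line 2: ['cold', 'so', 'owl'] (min_width=11, slack=2)
Line 3: ['chemistry'] (min_width=9, slack=4)
Line 4: ['electric'] (min_width=8, slack=5)
Line 5: ['journey', 'year'] (min_width=12, slack=1)
Line 6: ['sea', 'or', 'slow'] (min_width=11, slack=2)
Line 7: ['algorithm'] (min_width=9, slack=4)
Line 8: ['book'] (min_width=4, slack=9)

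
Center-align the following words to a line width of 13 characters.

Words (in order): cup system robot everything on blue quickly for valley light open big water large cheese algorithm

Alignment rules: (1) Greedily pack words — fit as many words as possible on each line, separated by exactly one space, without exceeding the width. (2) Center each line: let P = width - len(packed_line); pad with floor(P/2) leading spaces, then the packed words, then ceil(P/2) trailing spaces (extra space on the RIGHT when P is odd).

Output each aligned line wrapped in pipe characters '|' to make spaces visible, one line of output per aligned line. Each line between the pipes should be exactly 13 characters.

Answer: | cup system  |
|    robot    |
|everything on|
|blue quickly |
| for valley  |
| light open  |
|  big water  |
|large cheese |
|  algorithm  |

Derivation:
Line 1: ['cup', 'system'] (min_width=10, slack=3)
Line 2: ['robot'] (min_width=5, slack=8)
Line 3: ['everything', 'on'] (min_width=13, slack=0)
Line 4: ['blue', 'quickly'] (min_width=12, slack=1)
Line 5: ['for', 'valley'] (min_width=10, slack=3)
Line 6: ['light', 'open'] (min_width=10, slack=3)
Line 7: ['big', 'water'] (min_width=9, slack=4)
Line 8: ['large', 'cheese'] (min_width=12, slack=1)
Line 9: ['algorithm'] (min_width=9, slack=4)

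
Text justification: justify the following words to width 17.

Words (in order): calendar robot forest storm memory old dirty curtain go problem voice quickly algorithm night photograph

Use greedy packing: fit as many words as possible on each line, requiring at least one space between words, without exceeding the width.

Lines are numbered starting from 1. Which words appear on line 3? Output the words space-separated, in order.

Answer: memory old dirty

Derivation:
Line 1: ['calendar', 'robot'] (min_width=14, slack=3)
Line 2: ['forest', 'storm'] (min_width=12, slack=5)
Line 3: ['memory', 'old', 'dirty'] (min_width=16, slack=1)
Line 4: ['curtain', 'go'] (min_width=10, slack=7)
Line 5: ['problem', 'voice'] (min_width=13, slack=4)
Line 6: ['quickly', 'algorithm'] (min_width=17, slack=0)
Line 7: ['night', 'photograph'] (min_width=16, slack=1)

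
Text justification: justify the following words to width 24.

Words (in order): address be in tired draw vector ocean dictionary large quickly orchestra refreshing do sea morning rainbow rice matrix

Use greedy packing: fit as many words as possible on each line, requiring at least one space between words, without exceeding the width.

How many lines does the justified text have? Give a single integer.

Line 1: ['address', 'be', 'in', 'tired', 'draw'] (min_width=24, slack=0)
Line 2: ['vector', 'ocean', 'dictionary'] (min_width=23, slack=1)
Line 3: ['large', 'quickly', 'orchestra'] (min_width=23, slack=1)
Line 4: ['refreshing', 'do', 'sea'] (min_width=17, slack=7)
Line 5: ['morning', 'rainbow', 'rice'] (min_width=20, slack=4)
Line 6: ['matrix'] (min_width=6, slack=18)
Total lines: 6

Answer: 6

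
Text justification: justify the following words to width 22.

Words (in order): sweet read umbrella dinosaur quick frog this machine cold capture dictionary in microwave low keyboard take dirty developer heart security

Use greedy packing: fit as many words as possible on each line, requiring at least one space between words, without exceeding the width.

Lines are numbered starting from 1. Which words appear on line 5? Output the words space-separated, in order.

Answer: microwave low keyboard

Derivation:
Line 1: ['sweet', 'read', 'umbrella'] (min_width=19, slack=3)
Line 2: ['dinosaur', 'quick', 'frog'] (min_width=19, slack=3)
Line 3: ['this', 'machine', 'cold'] (min_width=17, slack=5)
Line 4: ['capture', 'dictionary', 'in'] (min_width=21, slack=1)
Line 5: ['microwave', 'low', 'keyboard'] (min_width=22, slack=0)
Line 6: ['take', 'dirty', 'developer'] (min_width=20, slack=2)
Line 7: ['heart', 'security'] (min_width=14, slack=8)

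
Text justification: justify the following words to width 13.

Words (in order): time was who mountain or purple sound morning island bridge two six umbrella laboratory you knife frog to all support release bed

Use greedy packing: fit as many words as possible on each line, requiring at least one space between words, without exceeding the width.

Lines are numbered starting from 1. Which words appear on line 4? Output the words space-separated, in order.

Answer: morning

Derivation:
Line 1: ['time', 'was', 'who'] (min_width=12, slack=1)
Line 2: ['mountain', 'or'] (min_width=11, slack=2)
Line 3: ['purple', 'sound'] (min_width=12, slack=1)
Line 4: ['morning'] (min_width=7, slack=6)
Line 5: ['island', 'bridge'] (min_width=13, slack=0)
Line 6: ['two', 'six'] (min_width=7, slack=6)
Line 7: ['umbrella'] (min_width=8, slack=5)
Line 8: ['laboratory'] (min_width=10, slack=3)
Line 9: ['you', 'knife'] (min_width=9, slack=4)
Line 10: ['frog', 'to', 'all'] (min_width=11, slack=2)
Line 11: ['support'] (min_width=7, slack=6)
Line 12: ['release', 'bed'] (min_width=11, slack=2)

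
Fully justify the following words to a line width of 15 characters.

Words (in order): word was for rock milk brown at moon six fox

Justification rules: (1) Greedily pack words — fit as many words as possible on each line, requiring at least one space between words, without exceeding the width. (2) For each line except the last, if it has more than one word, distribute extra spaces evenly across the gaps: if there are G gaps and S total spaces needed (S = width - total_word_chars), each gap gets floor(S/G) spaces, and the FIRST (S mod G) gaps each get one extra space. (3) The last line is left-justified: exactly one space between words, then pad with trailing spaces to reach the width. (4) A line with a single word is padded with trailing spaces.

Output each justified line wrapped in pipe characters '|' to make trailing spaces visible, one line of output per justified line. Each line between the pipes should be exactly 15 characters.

Answer: |word   was  for|
|rock milk brown|
|at moon six fox|

Derivation:
Line 1: ['word', 'was', 'for'] (min_width=12, slack=3)
Line 2: ['rock', 'milk', 'brown'] (min_width=15, slack=0)
Line 3: ['at', 'moon', 'six', 'fox'] (min_width=15, slack=0)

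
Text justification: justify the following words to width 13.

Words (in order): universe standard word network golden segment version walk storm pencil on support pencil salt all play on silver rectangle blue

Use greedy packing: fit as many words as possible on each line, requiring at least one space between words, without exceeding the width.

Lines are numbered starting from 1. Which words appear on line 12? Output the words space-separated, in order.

Answer: rectangle

Derivation:
Line 1: ['universe'] (min_width=8, slack=5)
Line 2: ['standard', 'word'] (min_width=13, slack=0)
Line 3: ['network'] (min_width=7, slack=6)
Line 4: ['golden'] (min_width=6, slack=7)
Line 5: ['segment'] (min_width=7, slack=6)
Line 6: ['version', 'walk'] (min_width=12, slack=1)
Line 7: ['storm', 'pencil'] (min_width=12, slack=1)
Line 8: ['on', 'support'] (min_width=10, slack=3)
Line 9: ['pencil', 'salt'] (min_width=11, slack=2)
Line 10: ['all', 'play', 'on'] (min_width=11, slack=2)
Line 11: ['silver'] (min_width=6, slack=7)
Line 12: ['rectangle'] (min_width=9, slack=4)
Line 13: ['blue'] (min_width=4, slack=9)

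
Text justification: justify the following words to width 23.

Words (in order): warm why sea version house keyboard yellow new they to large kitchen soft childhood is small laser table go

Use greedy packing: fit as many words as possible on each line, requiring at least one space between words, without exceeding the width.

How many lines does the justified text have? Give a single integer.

Answer: 5

Derivation:
Line 1: ['warm', 'why', 'sea', 'version'] (min_width=20, slack=3)
Line 2: ['house', 'keyboard', 'yellow'] (min_width=21, slack=2)
Line 3: ['new', 'they', 'to', 'large'] (min_width=17, slack=6)
Line 4: ['kitchen', 'soft', 'childhood'] (min_width=22, slack=1)
Line 5: ['is', 'small', 'laser', 'table', 'go'] (min_width=23, slack=0)
Total lines: 5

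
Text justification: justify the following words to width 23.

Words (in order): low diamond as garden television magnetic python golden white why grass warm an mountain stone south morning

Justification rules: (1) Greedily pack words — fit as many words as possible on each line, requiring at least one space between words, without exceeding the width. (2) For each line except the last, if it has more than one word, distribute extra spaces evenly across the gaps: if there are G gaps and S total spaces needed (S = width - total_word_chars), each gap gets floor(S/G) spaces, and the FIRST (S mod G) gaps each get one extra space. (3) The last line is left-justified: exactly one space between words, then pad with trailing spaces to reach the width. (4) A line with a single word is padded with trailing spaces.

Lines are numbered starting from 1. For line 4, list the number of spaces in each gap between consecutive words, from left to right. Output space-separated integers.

Line 1: ['low', 'diamond', 'as', 'garden'] (min_width=21, slack=2)
Line 2: ['television', 'magnetic'] (min_width=19, slack=4)
Line 3: ['python', 'golden', 'white', 'why'] (min_width=23, slack=0)
Line 4: ['grass', 'warm', 'an', 'mountain'] (min_width=22, slack=1)
Line 5: ['stone', 'south', 'morning'] (min_width=19, slack=4)

Answer: 2 1 1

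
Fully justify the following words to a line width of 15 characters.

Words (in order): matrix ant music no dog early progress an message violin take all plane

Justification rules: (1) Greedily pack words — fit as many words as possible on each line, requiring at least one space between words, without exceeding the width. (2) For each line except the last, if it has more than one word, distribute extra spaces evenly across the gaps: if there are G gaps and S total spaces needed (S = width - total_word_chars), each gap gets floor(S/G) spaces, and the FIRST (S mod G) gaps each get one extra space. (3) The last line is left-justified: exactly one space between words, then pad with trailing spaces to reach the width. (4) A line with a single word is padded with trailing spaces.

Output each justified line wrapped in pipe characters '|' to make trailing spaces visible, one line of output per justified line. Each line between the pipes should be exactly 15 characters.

Line 1: ['matrix', 'ant'] (min_width=10, slack=5)
Line 2: ['music', 'no', 'dog'] (min_width=12, slack=3)
Line 3: ['early', 'progress'] (min_width=14, slack=1)
Line 4: ['an', 'message'] (min_width=10, slack=5)
Line 5: ['violin', 'take', 'all'] (min_width=15, slack=0)
Line 6: ['plane'] (min_width=5, slack=10)

Answer: |matrix      ant|
|music   no  dog|
|early  progress|
|an      message|
|violin take all|
|plane          |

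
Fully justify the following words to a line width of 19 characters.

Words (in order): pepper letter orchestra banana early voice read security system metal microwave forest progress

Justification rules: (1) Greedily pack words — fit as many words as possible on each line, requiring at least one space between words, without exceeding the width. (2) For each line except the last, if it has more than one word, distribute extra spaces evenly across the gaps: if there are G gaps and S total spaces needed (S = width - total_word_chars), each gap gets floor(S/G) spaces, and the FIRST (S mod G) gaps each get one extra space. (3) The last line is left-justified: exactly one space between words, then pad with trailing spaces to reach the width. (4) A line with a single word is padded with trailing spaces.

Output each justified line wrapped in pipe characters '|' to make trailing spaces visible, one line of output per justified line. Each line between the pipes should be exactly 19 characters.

Answer: |pepper       letter|
|orchestra    banana|
|early   voice  read|
|security     system|
|metal     microwave|
|forest progress    |

Derivation:
Line 1: ['pepper', 'letter'] (min_width=13, slack=6)
Line 2: ['orchestra', 'banana'] (min_width=16, slack=3)
Line 3: ['early', 'voice', 'read'] (min_width=16, slack=3)
Line 4: ['security', 'system'] (min_width=15, slack=4)
Line 5: ['metal', 'microwave'] (min_width=15, slack=4)
Line 6: ['forest', 'progress'] (min_width=15, slack=4)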